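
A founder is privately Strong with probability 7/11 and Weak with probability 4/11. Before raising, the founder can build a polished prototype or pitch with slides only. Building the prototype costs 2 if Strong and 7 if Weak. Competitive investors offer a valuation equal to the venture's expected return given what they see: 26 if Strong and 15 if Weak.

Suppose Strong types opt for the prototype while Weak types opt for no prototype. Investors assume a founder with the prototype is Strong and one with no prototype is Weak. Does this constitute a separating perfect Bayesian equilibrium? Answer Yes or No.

No

Under these beliefs, the prototype earns valuation 26 and no prototype earns valuation 15.
Strong: the prototype nets 26 − 2 = 24; no prototype nets 15. Strong prefers the prototype.
Weak: the prototype nets 26 − 7 = 19; no prototype nets 15. Weak would deviate to the prototype.
Weak has a profitable deviation, so the profile is not an equilibrium.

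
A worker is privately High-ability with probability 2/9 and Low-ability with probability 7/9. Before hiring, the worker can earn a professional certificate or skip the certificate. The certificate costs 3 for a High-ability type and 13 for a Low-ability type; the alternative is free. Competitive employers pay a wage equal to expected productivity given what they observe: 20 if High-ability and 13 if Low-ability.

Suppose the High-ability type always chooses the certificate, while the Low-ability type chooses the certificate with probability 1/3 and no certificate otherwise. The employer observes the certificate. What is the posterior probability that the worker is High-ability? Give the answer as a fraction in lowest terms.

P(the certificate) = (2/9)·1 + (7/9)·(1/3) = 13/27.
By Bayes' rule, P(High-ability | the certificate) = (2/9) / (13/27) = 6/13.

6/13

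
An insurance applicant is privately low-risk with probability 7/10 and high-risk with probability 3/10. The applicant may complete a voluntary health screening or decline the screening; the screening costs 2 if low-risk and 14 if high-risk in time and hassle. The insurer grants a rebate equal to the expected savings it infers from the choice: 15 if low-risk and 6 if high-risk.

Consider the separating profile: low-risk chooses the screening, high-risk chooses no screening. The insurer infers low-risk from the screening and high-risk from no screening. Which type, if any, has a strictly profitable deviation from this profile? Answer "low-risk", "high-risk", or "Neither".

Neither

The screening pays 15; no screening pays 6.
low-risk: assigned the screening, nets 15 − 2 = 13; deviating to no screening nets 6.
high-risk: assigned no screening, nets 6; deviating to the screening nets 15 − 14 = 1.
Both types strictly prefer their assigned action; no profitable deviation.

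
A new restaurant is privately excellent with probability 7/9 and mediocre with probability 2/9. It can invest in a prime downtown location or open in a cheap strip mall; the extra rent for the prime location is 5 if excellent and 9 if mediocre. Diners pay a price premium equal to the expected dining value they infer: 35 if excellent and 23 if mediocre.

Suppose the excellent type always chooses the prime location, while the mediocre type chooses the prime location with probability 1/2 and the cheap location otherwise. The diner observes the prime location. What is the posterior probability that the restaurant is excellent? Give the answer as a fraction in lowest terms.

P(the prime location) = (7/9)·1 + (2/9)·(1/2) = 8/9.
By Bayes' rule, P(excellent | the prime location) = (7/9) / (8/9) = 7/8.

7/8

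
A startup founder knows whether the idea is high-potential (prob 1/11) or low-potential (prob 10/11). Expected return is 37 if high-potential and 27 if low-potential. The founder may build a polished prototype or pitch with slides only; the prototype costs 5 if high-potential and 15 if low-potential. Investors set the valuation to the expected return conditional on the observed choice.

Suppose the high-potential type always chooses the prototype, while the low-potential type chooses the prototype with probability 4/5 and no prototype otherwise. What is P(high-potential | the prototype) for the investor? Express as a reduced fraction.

P(the prototype) = (1/11)·1 + (10/11)·(4/5) = 9/11.
By Bayes' rule, P(high-potential | the prototype) = (1/11) / (9/11) = 1/9.

1/9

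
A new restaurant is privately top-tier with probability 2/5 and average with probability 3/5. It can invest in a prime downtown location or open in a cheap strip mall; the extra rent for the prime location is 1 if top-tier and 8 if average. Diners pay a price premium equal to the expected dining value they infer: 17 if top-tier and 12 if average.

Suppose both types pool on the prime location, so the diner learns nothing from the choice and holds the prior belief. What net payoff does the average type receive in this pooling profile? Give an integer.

Pooled price premium = 2/5·17 + 3/5·12 = 14.
average pays cost 8 for the prime location, so net payoff = 14 − 8 = 6.

6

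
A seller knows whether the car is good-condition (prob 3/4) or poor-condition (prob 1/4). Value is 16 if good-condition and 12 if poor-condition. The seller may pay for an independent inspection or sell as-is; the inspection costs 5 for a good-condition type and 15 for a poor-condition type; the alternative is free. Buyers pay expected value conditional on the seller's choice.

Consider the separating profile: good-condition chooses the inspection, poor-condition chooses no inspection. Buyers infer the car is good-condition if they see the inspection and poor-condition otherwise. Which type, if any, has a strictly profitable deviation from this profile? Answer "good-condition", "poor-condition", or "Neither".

The inspection pays 16; no inspection pays 12.
good-condition: assigned the inspection, nets 16 − 5 = 11; deviating to no inspection nets 12.
poor-condition: assigned no inspection, nets 12; deviating to the inspection nets 16 − 15 = 1.
The good-condition type gains 1 by deviating.

good-condition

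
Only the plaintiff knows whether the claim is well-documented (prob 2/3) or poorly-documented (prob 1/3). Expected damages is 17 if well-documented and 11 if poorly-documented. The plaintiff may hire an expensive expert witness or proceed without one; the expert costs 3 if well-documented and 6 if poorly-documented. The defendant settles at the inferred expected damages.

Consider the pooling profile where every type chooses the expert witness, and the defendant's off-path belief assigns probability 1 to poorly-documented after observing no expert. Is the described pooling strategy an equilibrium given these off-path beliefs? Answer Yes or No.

No

On path, the defendant holds the prior and pays 2/3·17 + 1/3·11 = 15. Off path (no expert), believing poorly-documented, it pays 11.
well-documented: the expert witness nets 15 − 3 = 12; no expert nets 11. well-documented stays.
poorly-documented: the expert witness nets 15 − 6 = 9; no expert nets 11. poorly-documented would deviate.
A type deviates, so pooling fails.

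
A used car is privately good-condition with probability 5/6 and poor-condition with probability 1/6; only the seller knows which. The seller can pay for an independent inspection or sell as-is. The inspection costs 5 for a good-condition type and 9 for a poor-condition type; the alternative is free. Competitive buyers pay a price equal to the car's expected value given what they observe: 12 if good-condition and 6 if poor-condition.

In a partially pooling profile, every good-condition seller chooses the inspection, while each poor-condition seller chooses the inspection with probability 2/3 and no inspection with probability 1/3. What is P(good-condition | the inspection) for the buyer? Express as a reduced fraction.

P(the inspection) = (5/6)·1 + (1/6)·(2/3) = 17/18.
By Bayes' rule, P(good-condition | the inspection) = (5/6) / (17/18) = 15/17.

15/17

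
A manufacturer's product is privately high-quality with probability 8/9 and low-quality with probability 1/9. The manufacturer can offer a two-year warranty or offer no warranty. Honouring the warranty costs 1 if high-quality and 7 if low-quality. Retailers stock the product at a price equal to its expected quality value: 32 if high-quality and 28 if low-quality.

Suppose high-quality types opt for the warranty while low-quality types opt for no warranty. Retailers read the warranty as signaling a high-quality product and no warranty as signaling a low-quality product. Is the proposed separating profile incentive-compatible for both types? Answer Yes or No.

Under these beliefs, the warranty earns price 32 and no warranty earns price 28.
high-quality: the warranty nets 32 − 1 = 31; no warranty nets 28. high-quality prefers the warranty.
low-quality: the warranty nets 32 − 7 = 25; no warranty nets 28. low-quality prefers no warranty.
Neither type deviates, so the separating profile is an equilibrium.

Yes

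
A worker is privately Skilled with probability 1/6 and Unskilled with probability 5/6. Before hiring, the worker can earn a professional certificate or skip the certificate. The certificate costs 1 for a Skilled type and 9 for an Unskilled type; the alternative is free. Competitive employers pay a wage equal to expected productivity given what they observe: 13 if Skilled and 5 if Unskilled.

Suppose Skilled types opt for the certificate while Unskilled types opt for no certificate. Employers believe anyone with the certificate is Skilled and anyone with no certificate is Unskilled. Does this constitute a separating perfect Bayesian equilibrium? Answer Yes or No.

Under these beliefs, the certificate earns wage 13 and no certificate earns wage 5.
Skilled: the certificate nets 13 − 1 = 12; no certificate nets 5. Skilled prefers the certificate.
Unskilled: the certificate nets 13 − 9 = 4; no certificate nets 5. Unskilled prefers no certificate.
Neither type deviates, so the separating profile is an equilibrium.

Yes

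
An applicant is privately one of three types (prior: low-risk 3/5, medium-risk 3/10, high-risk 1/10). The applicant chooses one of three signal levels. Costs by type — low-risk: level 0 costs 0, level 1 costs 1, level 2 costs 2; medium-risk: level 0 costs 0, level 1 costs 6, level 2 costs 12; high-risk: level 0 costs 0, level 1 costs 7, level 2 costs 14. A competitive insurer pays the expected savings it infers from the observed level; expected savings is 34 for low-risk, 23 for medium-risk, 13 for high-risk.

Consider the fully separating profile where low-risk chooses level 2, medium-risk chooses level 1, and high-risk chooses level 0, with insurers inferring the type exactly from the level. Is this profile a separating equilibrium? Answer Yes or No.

Separating rebates: level 2 → 34, level 1 → 23, level 0 → 13.
low-risk (assigned level 2): level 0: 13 − 0 = 13; level 1: 23 − 1 = 22; level 2: 34 − 2 = 32. low-risk stays.
medium-risk (assigned level 1): level 0: 13 − 0 = 13; level 1: 23 − 6 = 17; level 2: 34 − 12 = 22. medium-risk prefers level 2.
high-risk (assigned level 0): level 0: 13 − 0 = 13; level 1: 23 − 7 = 16; level 2: 34 − 14 = 20. high-risk prefers level 2.
At least one type deviates; the separating profile fails.

No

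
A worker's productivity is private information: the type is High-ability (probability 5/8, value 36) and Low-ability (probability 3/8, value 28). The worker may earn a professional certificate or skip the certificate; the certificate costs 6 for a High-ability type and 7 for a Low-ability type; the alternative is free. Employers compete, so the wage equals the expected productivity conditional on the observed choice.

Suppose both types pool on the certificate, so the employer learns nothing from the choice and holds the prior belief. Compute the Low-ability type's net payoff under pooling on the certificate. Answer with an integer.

Pooled wage = 5/8·36 + 3/8·28 = 33.
Low-ability pays cost 7 for the certificate, so net payoff = 33 − 7 = 26.

26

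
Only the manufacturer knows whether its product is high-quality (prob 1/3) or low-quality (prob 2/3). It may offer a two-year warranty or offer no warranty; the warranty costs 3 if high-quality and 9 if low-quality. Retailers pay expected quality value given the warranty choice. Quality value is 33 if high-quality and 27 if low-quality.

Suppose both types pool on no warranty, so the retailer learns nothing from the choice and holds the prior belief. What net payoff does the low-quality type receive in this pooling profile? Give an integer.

29

Pooled price = 1/3·33 + 2/3·27 = 29.
low-quality pays no cost for no warranty, so net payoff = 29.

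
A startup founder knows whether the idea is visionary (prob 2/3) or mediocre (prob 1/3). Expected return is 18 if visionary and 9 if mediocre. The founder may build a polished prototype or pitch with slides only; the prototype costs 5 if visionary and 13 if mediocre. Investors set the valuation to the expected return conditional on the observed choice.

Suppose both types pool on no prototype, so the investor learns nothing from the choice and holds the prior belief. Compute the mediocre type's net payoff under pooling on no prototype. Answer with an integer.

Pooled valuation = 2/3·18 + 1/3·9 = 15.
mediocre pays no cost for no prototype, so net payoff = 15.

15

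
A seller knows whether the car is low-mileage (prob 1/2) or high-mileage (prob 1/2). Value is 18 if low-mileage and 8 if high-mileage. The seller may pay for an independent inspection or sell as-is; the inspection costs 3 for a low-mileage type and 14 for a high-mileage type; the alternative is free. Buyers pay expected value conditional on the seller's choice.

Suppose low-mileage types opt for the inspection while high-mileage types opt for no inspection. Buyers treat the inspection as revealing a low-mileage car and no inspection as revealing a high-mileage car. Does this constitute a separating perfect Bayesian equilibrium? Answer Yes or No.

Under these beliefs, the inspection earns price 18 and no inspection earns price 8.
low-mileage: the inspection nets 18 − 3 = 15; no inspection nets 8. low-mileage prefers the inspection.
high-mileage: the inspection nets 18 − 14 = 4; no inspection nets 8. high-mileage prefers no inspection.
Neither type deviates, so the separating profile is an equilibrium.

Yes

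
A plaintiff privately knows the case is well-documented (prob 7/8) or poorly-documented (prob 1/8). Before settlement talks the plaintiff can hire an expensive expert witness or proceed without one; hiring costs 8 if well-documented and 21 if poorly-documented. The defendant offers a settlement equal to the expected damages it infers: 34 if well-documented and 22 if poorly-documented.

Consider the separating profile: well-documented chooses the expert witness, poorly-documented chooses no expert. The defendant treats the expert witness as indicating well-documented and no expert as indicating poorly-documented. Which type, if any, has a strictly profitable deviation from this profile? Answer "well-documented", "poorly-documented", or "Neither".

The expert witness pays 34; no expert pays 22.
well-documented: assigned the expert witness, nets 34 − 8 = 26; deviating to no expert nets 22.
poorly-documented: assigned no expert, nets 22; deviating to the expert witness nets 34 − 21 = 13.
Both types strictly prefer their assigned action; no profitable deviation.

Neither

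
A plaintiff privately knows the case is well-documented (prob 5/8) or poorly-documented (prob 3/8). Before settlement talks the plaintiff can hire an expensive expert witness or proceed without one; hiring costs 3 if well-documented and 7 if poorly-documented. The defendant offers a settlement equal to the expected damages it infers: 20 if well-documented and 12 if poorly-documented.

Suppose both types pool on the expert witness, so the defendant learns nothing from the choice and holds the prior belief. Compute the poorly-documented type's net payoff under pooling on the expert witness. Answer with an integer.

10

Pooled settlement = 5/8·20 + 3/8·12 = 17.
poorly-documented pays cost 7 for the expert witness, so net payoff = 17 − 7 = 10.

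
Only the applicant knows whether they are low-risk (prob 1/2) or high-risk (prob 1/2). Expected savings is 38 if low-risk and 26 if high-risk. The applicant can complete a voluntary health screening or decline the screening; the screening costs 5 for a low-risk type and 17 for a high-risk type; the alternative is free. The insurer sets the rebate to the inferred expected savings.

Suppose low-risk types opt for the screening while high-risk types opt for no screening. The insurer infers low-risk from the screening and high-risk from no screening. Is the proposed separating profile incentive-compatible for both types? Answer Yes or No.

Under these beliefs, the screening earns rebate 38 and no screening earns rebate 26.
low-risk: the screening nets 38 − 5 = 33; no screening nets 26. low-risk prefers the screening.
high-risk: the screening nets 38 − 17 = 21; no screening nets 26. high-risk prefers no screening.
Neither type deviates, so the separating profile is an equilibrium.

Yes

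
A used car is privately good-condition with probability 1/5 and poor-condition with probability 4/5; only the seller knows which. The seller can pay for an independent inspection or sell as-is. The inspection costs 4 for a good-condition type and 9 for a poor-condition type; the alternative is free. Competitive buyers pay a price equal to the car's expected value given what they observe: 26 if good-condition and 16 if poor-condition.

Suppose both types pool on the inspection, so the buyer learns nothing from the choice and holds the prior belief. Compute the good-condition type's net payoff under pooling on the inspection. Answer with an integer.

Pooled price = 1/5·26 + 4/5·16 = 18.
good-condition pays cost 4 for the inspection, so net payoff = 18 − 4 = 14.

14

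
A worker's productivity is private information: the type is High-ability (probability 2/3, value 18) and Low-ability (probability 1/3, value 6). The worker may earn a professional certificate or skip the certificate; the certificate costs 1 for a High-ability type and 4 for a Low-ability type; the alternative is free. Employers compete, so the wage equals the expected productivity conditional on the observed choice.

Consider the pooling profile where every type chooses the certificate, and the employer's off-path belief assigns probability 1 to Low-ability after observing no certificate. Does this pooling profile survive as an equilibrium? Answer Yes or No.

On path, the employer holds the prior and pays 2/3·18 + 1/3·6 = 14. Off path (no certificate), believing Low-ability, it pays 6.
High-ability: the certificate nets 14 − 1 = 13; no certificate nets 6. High-ability stays.
Low-ability: the certificate nets 14 − 4 = 10; no certificate nets 6. Low-ability stays.
No type deviates, so pooling is sustained.

Yes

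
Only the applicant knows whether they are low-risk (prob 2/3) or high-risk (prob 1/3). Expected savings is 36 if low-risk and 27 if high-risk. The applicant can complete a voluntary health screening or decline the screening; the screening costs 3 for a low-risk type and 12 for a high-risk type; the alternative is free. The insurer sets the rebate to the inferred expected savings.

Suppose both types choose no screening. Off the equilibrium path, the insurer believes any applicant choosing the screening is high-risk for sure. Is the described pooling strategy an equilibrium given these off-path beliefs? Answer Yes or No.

Yes

On path, the insurer holds the prior and pays 2/3·36 + 1/3·27 = 33. Off path (the screening), believing high-risk, it pays 27.
low-risk: no screening nets 33; the screening nets 27 − 3 = 24. low-risk stays.
high-risk: no screening nets 33; the screening nets 27 − 12 = 15. high-risk stays.
No type deviates, so pooling is sustained.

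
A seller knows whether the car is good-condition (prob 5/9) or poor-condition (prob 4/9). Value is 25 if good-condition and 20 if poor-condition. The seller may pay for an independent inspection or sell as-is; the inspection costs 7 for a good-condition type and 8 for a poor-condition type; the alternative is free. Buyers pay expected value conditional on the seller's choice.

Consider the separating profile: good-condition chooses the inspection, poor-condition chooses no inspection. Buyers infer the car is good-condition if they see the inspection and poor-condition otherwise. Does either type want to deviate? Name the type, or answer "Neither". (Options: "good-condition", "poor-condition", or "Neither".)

good-condition

The inspection pays 25; no inspection pays 20.
good-condition: assigned the inspection, nets 25 − 7 = 18; deviating to no inspection nets 20.
poor-condition: assigned no inspection, nets 20; deviating to the inspection nets 25 − 8 = 17.
The good-condition type gains 2 by deviating.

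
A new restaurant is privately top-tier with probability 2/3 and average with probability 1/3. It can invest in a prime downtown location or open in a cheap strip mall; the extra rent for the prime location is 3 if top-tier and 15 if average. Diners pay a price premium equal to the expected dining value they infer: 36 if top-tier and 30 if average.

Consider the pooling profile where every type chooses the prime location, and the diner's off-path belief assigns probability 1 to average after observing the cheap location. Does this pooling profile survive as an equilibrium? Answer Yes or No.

On path, the diner holds the prior and pays 2/3·36 + 1/3·30 = 34. Off path (the cheap location), believing average, it pays 30.
top-tier: the prime location nets 34 − 3 = 31; the cheap location nets 30. top-tier stays.
average: the prime location nets 34 − 15 = 19; the cheap location nets 30. average would deviate.
A type deviates, so pooling fails.

No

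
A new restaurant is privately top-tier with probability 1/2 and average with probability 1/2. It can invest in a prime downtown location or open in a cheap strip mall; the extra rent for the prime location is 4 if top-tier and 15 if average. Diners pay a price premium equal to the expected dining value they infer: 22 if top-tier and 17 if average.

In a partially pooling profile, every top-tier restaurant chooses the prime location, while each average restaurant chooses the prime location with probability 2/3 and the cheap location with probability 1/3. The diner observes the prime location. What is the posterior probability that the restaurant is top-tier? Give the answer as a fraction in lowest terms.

3/5

P(the prime location) = (1/2)·1 + (1/2)·(2/3) = 5/6.
By Bayes' rule, P(top-tier | the prime location) = (1/2) / (5/6) = 3/5.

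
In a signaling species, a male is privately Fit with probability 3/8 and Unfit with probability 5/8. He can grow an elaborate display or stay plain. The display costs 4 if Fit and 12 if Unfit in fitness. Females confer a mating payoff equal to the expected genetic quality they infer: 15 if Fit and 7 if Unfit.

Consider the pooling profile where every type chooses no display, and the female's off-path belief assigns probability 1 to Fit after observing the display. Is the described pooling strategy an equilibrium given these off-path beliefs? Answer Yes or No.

No

On path, the female holds the prior and pays 3/8·15 + 5/8·7 = 10. Off path (the display), believing Fit, it pays 15.
Fit: no display nets 10; the display nets 15 − 4 = 11. Fit would deviate.
Unfit: no display nets 10; the display nets 15 − 12 = 3. Unfit stays.
A type deviates, so pooling fails.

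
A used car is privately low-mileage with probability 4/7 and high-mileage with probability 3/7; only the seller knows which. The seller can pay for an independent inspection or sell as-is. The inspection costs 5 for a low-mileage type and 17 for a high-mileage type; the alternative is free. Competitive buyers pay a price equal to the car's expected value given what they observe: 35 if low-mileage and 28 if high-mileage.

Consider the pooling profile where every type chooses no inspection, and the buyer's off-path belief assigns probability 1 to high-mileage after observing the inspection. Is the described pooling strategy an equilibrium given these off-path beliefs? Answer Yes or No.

Yes

On path, the buyer holds the prior and pays 4/7·35 + 3/7·28 = 32. Off path (the inspection), believing high-mileage, it pays 28.
low-mileage: no inspection nets 32; the inspection nets 28 − 5 = 23. low-mileage stays.
high-mileage: no inspection nets 32; the inspection nets 28 − 17 = 11. high-mileage stays.
No type deviates, so pooling is sustained.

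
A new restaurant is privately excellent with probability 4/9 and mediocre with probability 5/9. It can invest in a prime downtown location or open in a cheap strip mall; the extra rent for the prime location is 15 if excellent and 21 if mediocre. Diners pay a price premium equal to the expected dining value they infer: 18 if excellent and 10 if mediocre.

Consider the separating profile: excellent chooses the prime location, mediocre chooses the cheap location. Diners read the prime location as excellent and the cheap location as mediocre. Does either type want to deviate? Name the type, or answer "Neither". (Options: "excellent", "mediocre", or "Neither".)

The prime location pays 18; the cheap location pays 10.
excellent: assigned the prime location, nets 18 − 15 = 3; deviating to the cheap location nets 10.
mediocre: assigned the cheap location, nets 10; deviating to the prime location nets 18 − 21 = -3.
The excellent type gains 7 by deviating.

excellent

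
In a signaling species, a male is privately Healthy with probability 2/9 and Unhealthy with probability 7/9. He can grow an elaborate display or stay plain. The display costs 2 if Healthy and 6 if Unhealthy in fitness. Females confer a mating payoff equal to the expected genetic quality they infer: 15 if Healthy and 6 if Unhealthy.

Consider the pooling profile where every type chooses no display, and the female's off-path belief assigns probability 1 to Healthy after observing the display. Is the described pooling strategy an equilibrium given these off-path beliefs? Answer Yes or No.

No

On path, the female holds the prior and pays 2/9·15 + 7/9·6 = 8. Off path (the display), believing Healthy, it pays 15.
Healthy: no display nets 8; the display nets 15 − 2 = 13. Healthy would deviate.
Unhealthy: no display nets 8; the display nets 15 − 6 = 9. Unhealthy would deviate.
A type deviates, so pooling fails.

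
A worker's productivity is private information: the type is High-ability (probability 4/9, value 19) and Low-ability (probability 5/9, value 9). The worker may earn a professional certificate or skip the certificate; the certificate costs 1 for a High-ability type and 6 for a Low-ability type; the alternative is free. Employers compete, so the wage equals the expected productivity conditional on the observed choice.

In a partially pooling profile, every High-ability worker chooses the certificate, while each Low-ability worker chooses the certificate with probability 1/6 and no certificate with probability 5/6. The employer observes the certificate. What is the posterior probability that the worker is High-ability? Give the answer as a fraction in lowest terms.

24/29

P(the certificate) = (4/9)·1 + (5/9)·(1/6) = 29/54.
By Bayes' rule, P(High-ability | the certificate) = (4/9) / (29/54) = 24/29.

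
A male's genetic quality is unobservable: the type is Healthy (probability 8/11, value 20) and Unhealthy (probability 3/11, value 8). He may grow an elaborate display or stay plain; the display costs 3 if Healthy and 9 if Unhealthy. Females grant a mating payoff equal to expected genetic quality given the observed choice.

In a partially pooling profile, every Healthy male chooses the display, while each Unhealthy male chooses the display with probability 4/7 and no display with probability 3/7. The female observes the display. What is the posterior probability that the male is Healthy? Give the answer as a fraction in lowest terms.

14/17

P(the display) = (8/11)·1 + (3/11)·(4/7) = 68/77.
By Bayes' rule, P(Healthy | the display) = (8/11) / (68/77) = 14/17.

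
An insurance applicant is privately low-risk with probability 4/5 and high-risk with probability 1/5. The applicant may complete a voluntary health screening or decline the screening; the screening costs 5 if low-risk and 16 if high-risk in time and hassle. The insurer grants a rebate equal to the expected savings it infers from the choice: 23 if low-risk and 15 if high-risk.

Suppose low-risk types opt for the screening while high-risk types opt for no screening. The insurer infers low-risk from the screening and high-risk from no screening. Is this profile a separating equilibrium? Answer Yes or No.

Under these beliefs, the screening earns rebate 23 and no screening earns rebate 15.
low-risk: the screening nets 23 − 5 = 18; no screening nets 15. low-risk prefers the screening.
high-risk: the screening nets 23 − 16 = 7; no screening nets 15. high-risk prefers no screening.
Neither type deviates, so the separating profile is an equilibrium.

Yes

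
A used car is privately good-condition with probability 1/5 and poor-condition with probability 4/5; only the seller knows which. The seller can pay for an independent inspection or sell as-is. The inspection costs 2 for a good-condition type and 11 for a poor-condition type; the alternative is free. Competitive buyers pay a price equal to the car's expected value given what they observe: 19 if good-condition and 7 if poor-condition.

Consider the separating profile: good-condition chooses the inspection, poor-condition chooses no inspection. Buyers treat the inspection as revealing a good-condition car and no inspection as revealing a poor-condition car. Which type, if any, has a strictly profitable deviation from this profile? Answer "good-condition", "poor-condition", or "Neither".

poor-condition

The inspection pays 19; no inspection pays 7.
good-condition: assigned the inspection, nets 19 − 2 = 17; deviating to no inspection nets 7.
poor-condition: assigned no inspection, nets 7; deviating to the inspection nets 19 − 11 = 8.
The poor-condition type gains 1 by deviating.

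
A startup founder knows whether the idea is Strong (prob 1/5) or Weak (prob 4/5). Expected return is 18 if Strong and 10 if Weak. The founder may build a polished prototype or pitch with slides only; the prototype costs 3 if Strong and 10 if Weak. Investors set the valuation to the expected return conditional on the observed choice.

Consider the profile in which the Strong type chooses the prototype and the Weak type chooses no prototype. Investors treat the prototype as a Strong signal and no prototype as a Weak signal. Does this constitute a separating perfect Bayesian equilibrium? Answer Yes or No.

Under these beliefs, the prototype earns valuation 18 and no prototype earns valuation 10.
Strong: the prototype nets 18 − 3 = 15; no prototype nets 10. Strong prefers the prototype.
Weak: the prototype nets 18 − 10 = 8; no prototype nets 10. Weak prefers no prototype.
Neither type deviates, so the separating profile is an equilibrium.

Yes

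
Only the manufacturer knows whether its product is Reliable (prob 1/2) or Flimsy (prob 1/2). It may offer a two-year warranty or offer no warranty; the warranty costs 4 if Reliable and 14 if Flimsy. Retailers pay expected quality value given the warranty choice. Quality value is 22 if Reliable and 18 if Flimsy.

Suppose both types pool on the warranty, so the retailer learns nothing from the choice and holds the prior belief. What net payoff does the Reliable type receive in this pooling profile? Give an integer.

16

Pooled price = 1/2·22 + 1/2·18 = 20.
Reliable pays cost 4 for the warranty, so net payoff = 20 − 4 = 16.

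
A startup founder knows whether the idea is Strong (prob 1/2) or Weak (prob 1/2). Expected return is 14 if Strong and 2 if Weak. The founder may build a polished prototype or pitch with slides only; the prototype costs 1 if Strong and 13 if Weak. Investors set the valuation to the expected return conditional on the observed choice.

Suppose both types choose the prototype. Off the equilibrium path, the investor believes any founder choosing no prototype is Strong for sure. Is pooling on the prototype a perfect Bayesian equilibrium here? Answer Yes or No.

No

On path, the investor holds the prior and pays 1/2·14 + 1/2·2 = 8. Off path (no prototype), believing Strong, it pays 14.
Strong: the prototype nets 8 − 1 = 7; no prototype nets 14. Strong would deviate.
Weak: the prototype nets 8 − 13 = -5; no prototype nets 14. Weak would deviate.
A type deviates, so pooling fails.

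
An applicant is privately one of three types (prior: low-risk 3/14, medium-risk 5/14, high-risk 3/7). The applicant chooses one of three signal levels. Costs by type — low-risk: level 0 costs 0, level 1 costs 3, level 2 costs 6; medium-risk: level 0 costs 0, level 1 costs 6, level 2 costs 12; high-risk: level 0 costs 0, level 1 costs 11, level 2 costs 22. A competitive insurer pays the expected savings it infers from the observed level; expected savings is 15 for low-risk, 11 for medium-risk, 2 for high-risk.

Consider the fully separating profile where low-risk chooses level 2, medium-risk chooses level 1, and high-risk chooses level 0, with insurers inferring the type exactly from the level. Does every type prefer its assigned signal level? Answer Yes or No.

Yes

Separating rebates: level 2 → 15, level 1 → 11, level 0 → 2.
low-risk (assigned level 2): level 0: 2 − 0 = 2; level 1: 11 − 3 = 8; level 2: 15 − 6 = 9. low-risk stays.
medium-risk (assigned level 1): level 0: 2 − 0 = 2; level 1: 11 − 6 = 5; level 2: 15 − 12 = 3. medium-risk stays.
high-risk (assigned level 0): level 0: 2 − 0 = 2; level 1: 11 − 11 = 0; level 2: 15 − 22 = -7. high-risk stays.
Every type prefers its assigned level; separation holds.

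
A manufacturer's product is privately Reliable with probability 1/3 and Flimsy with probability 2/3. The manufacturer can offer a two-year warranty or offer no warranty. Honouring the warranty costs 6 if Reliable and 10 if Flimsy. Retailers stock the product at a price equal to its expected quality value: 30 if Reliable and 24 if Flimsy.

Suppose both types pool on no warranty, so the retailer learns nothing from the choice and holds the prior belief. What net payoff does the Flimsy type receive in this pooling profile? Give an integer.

26

Pooled price = 1/3·30 + 2/3·24 = 26.
Flimsy pays no cost for no warranty, so net payoff = 26.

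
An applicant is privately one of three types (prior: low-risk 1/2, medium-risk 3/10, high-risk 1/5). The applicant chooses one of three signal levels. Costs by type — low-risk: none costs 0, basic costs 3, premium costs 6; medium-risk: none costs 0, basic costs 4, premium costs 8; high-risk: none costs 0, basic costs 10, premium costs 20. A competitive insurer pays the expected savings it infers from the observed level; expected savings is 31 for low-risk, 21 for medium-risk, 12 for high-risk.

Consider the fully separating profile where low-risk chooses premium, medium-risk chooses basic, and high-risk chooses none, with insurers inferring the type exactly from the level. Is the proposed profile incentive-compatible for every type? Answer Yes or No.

Separating rebates: premium → 31, basic → 21, none → 12.
low-risk (assigned premium): none: 12 − 0 = 12; basic: 21 − 3 = 18; premium: 31 − 6 = 25. low-risk stays.
medium-risk (assigned basic): none: 12 − 0 = 12; basic: 21 − 4 = 17; premium: 31 − 8 = 23. medium-risk prefers premium.
high-risk (assigned none): none: 12 − 0 = 12; basic: 21 − 10 = 11; premium: 31 − 20 = 11. high-risk stays.
At least one type deviates; the separating profile fails.

No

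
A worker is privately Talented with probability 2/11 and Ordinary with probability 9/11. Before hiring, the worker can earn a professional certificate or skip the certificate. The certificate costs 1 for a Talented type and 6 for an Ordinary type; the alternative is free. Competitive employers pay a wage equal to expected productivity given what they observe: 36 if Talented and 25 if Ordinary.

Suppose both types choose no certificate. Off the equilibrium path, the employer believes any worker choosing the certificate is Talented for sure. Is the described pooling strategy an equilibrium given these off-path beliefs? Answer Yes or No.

On path, the employer holds the prior and pays 2/11·36 + 9/11·25 = 27. Off path (the certificate), believing Talented, it pays 36.
Talented: no certificate nets 27; the certificate nets 36 − 1 = 35. Talented would deviate.
Ordinary: no certificate nets 27; the certificate nets 36 − 6 = 30. Ordinary would deviate.
A type deviates, so pooling fails.

No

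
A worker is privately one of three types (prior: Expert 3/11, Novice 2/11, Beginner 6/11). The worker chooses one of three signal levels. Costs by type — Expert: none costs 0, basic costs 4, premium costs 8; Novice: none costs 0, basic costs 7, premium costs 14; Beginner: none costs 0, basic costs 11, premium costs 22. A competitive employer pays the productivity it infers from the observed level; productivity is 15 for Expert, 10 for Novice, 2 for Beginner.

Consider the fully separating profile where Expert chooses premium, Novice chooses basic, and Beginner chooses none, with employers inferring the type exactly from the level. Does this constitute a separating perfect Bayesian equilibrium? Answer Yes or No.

Yes

Separating wages: premium → 15, basic → 10, none → 2.
Expert (assigned premium): none: 2 − 0 = 2; basic: 10 − 4 = 6; premium: 15 − 8 = 7. Expert stays.
Novice (assigned basic): none: 2 − 0 = 2; basic: 10 − 7 = 3; premium: 15 − 14 = 1. Novice stays.
Beginner (assigned none): none: 2 − 0 = 2; basic: 10 − 11 = -1; premium: 15 − 22 = -7. Beginner stays.
Every type prefers its assigned level; separation holds.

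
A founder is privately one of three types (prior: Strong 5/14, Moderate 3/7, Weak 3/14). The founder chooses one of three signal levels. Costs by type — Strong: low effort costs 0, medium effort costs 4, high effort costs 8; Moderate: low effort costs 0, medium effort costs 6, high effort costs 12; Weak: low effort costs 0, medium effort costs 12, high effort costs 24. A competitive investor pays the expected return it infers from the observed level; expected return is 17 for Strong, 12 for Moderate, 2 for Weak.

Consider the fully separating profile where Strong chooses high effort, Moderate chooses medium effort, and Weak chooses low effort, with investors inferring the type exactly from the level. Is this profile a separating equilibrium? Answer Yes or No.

Separating valuations: high effort → 17, medium effort → 12, low effort → 2.
Strong (assigned high effort): low effort: 2 − 0 = 2; medium effort: 12 − 4 = 8; high effort: 17 − 8 = 9. Strong stays.
Moderate (assigned medium effort): low effort: 2 − 0 = 2; medium effort: 12 − 6 = 6; high effort: 17 − 12 = 5. Moderate stays.
Weak (assigned low effort): low effort: 2 − 0 = 2; medium effort: 12 − 12 = 0; high effort: 17 − 24 = -7. Weak stays.
Every type prefers its assigned level; separation holds.

Yes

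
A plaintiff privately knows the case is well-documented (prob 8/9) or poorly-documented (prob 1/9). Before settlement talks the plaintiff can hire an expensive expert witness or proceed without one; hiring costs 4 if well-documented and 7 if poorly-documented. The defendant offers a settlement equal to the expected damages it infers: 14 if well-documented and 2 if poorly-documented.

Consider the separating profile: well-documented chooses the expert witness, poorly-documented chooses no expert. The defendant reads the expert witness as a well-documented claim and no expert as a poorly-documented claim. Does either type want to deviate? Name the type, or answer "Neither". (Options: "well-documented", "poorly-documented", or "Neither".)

poorly-documented

The expert witness pays 14; no expert pays 2.
well-documented: assigned the expert witness, nets 14 − 4 = 10; deviating to no expert nets 2.
poorly-documented: assigned no expert, nets 2; deviating to the expert witness nets 14 − 7 = 7.
The poorly-documented type gains 5 by deviating.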